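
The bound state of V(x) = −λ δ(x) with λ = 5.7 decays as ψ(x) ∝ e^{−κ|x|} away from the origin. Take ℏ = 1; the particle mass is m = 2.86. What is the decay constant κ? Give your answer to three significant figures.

κ = 16.3

Integrate −(ℏ²/2m)ψ'' − λδ(x)ψ = Eψ from −ε to +ε: the ψ'' term gives ψ'(0⁺) − ψ'(0⁻) and the δ term gives −(2mλ/ℏ²)ψ(0).
With ψ ∝ e^{−κ|x|} this yields −2κ = −2mλ/ℏ², so κ = mλ/ℏ² = 16.30.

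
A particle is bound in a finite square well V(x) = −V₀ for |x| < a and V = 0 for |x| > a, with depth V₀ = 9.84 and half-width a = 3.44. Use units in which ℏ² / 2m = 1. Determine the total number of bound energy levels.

N = 7

Define the well-strength parameter z₀ = (a/ℏ)√(2mV₀) = 3.44 × √(2·0.5·9.84) = 10.79.
The even/odd transcendental equations gain one root per π/2 in z₀, giving N = 1 + ⌊2z₀/π⌋ = 1 + ⌊6.870⌋ = 7.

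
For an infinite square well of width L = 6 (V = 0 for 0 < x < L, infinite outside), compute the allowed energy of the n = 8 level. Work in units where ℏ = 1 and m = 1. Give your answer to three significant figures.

E = 8.77

The infinite-well eigenfunctions ψ_n = √(2/L) sin(nπx/L) vanish at both walls, giving E_n = n²π²ℏ²/(2mL²).
E_8 = 8² × π² / (2 × 1 × 6²) = 8.773.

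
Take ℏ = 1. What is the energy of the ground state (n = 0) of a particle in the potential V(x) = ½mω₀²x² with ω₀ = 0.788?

E = 0.394

Using E_n = (n + ½)ℏω₀: E_0 = 0.5 × 0.788 = 0.3940.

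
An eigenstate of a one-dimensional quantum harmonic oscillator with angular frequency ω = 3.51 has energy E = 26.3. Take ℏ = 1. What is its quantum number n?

E_n = ℏω(n + ½) ⇒ n = E/(ℏω) − ½ = 26.3/3.51 − 0.5 = 6.993 → n = 7.

n = 7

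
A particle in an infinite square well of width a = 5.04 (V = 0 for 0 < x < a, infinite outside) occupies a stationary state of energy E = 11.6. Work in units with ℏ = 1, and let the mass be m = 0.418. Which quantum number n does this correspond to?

From E_n = n²π²ℏ²/(2ma²) invert to n = √(2ma²E)/(πℏ).
n = (5.04/π) × √(2 × 0.418 × 11.6) = 4.996 → n = 5.

n = 5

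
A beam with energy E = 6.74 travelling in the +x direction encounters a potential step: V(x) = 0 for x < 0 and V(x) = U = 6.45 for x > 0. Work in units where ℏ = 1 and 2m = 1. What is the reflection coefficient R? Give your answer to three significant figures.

The wavenumbers are k₁ = √(2mE)/ℏ = 2.596 on the left and k₂ = √(2m(E − U))/ℏ = 0.5385 on the right.
Continuity of ψ and ψ′ at the step yields the reflection amplitude r = (k₁ − k₂)/(k₁ + k₂) = 0.6564; thus R = |r|² = 0.4309, T = 0.5691.

R = 0.431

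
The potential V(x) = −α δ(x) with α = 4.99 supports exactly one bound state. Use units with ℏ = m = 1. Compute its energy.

E = -12.5

For x ≠ 0 the bound state is ψ ∝ e^{−κ|x|}; integrating the TISE across the delta gives the cusp condition 2κ = 2mα/ℏ², so κ = 4.990.
Then E = −ℏ²κ²/(2m) = −mα²/(2ℏ²) = -12.45.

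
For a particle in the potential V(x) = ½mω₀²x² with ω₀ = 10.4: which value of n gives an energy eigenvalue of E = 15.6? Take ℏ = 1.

n = 1

E_n = ℏω₀(n + ½) ⇒ n = E/(ℏω₀) − ½ = 15.6/10.4 − 0.5 = 1.000 → n = 1.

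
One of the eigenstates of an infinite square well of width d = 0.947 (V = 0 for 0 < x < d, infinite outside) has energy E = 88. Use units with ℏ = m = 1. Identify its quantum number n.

n = 4

From E_n = n²π²ℏ²/(2md²) invert to n = √(2md²E)/(πℏ).
n = (0.947/π) × √(2 × 1 × 88) = 3.999 → n = 4.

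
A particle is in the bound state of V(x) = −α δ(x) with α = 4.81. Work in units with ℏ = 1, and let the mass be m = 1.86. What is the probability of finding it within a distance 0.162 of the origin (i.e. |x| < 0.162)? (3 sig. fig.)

The normalised bound state is ψ = √κ e^{−κ|x|} with κ = mα/ℏ² = 8.947.
P(|x| < d) = ∫_{−d}^{d} κ e^{−2κ|x|} dx = 1 − e^{−2κd} = 1 − e^{−2.899} = 0.9449.

P = 0.945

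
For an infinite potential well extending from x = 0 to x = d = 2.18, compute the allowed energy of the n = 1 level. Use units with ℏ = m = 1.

E = 1.04

Requiring ψ(0) = ψ(d) = 0 quantises k = nπ/d, hence E_n = ℏ²k²/2m = n²π²ℏ²/(2md²).
E_1 = 1² × π² / (2 × 1 × 2.18²) = 1.038.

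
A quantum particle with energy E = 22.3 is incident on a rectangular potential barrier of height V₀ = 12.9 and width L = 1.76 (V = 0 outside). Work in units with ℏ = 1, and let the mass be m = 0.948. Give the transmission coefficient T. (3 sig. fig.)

E > V₀: inside the barrier k₂ = √(2m(E − V₀))/ℏ = 4.222, k₂L = 7.430.
Matching at both interfaces gives T⁻¹ = 1 + V₀² sin²(k₂L) / [4E(E − V₀)] = 1.165, hence T = 0.858.

T = 0.858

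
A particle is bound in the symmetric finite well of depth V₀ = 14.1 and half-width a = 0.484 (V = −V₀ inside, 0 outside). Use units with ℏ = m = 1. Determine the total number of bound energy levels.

N = 2

Define the well-strength parameter z₀ = (a/ℏ)√(2mV₀) = 0.484 × √(2·1·14.1) = 2.570.
A new bound state (alternating even/odd) appears each time z₀ passes a multiple of π/2, so N = ⌊2z₀/π⌋ + 1 = ⌊1.636⌋ + 1 = 2.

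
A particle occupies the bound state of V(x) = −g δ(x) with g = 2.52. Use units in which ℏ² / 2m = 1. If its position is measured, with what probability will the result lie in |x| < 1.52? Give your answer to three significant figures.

The normalised bound state is ψ = √κ e^{−κ|x|} with κ = mg/ℏ² = 1.260.
P(|x| < d) = ∫_{−d}^{d} κ e^{−2κ|x|} dx = 1 − e^{−2κd} = 1 − e^{−3.830} = 0.9783.

P = 0.978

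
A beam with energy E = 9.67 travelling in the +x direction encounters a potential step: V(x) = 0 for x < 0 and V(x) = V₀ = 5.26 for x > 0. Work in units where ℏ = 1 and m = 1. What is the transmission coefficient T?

On each side the TISE gives plane waves with k = √(2m(E − V))/ℏ: k₁ = √(2·1·9.67) = 4.398, k₂ = √(2·1·4.41) = 2.970.
Continuity of ψ and ψ′ at the step yields the reflection amplitude r = (k₁ − k₂)/(k₁ + k₂) = 0.1938; thus R = |r|² = 0.03756, T = 0.9624.

T = 0.962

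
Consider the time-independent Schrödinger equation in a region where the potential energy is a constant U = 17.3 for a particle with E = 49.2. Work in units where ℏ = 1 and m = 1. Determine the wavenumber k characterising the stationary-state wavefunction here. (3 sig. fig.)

k = 7.99

With E > U the solution is oscillatory, ψ ∝ e^{±ikx} with k = √(2m(E − U))/ℏ.
k = √(2 × 1 × 31.9) = 7.987.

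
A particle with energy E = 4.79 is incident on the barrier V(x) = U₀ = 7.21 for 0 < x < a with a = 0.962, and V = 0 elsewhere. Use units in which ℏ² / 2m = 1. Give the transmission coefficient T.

T = 0.165

Since E < U₀ the interior solution is evanescent with decay constant κ = √(2m(U₀ − E))/ℏ = 1.556.
κa = 1.497, sinh(κa) = 2.121.
Matching ψ, ψ′ at both faces gives T = [1 + U₀² sinh²(κa) / (4E(U₀ − E))]⁻¹ = 1/6.044 = 0.165.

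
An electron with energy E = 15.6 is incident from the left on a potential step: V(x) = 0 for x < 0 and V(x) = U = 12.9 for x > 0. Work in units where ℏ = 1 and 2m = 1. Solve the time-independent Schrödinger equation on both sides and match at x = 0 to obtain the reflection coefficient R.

R = 0.170

The wavenumbers are k₁ = √(2mE)/ℏ = 3.950 on the left and k₂ = √(2m(E − U))/ℏ = 1.643 on the right.
Continuity of ψ and ψ′ at the step yields the reflection amplitude r = (k₁ − k₂)/(k₁ + k₂) = 0.4124; thus R = |r|² = 0.1701, T = 0.8299.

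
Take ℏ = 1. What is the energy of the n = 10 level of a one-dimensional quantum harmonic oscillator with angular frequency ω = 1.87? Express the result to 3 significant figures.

The oscillator eigenvalues are E_n = ℏω(n + ½), so E_10 = 1.87 × 10.5 = 19.64.

E = 19.6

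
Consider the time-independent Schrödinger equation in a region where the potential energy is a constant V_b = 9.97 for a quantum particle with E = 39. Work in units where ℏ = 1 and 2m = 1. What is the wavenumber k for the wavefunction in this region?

k = 5.39

With E > V_b the solution is oscillatory, ψ ∝ e^{±ikx} with k = √(2m(E − V_b))/ℏ.
k = √(2 × 0.5 × 29.03) = 5.388.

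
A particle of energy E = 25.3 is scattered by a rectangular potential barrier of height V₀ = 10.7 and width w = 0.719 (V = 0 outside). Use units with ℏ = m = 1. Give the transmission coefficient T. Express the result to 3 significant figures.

Above the barrier the interior wavenumber is k₂ = √(2m(E − V₀))/ℏ = 5.404, giving phase k₂w = 3.885.
Matching at both interfaces gives T⁻¹ = 1 + V₀² sin²(k₂w) / [4E(E − V₀)] = 1.036, hence T = 0.966.

T = 0.966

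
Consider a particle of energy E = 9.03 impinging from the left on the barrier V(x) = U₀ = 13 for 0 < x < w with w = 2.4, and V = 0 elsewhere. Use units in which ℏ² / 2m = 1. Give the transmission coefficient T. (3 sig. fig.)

T = 0.000238

E < U₀: inside the barrier ψ ∝ e^{±κx} with κ = √(2m(U₀ − E))/ℏ = 1.992.
κw = 4.782, sinh(κw) = 59.67.
The exact tunnelling result is T⁻¹ = 1 + U₀² sinh²(κw) / [4E(U₀ − E)] = 4197, so T = 0.000238.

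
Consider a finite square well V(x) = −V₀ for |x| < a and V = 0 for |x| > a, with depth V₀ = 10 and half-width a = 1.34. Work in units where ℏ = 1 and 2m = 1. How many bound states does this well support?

The dimensionless depth is z₀ = a√(2mV₀)/ℏ = 1.34 × √(10.00) = 4.237.
A new bound state (alternating even/odd) appears each time z₀ passes a multiple of π/2, so N = ⌊2z₀/π⌋ + 1 = ⌊2.698⌋ + 1 = 3.

N = 3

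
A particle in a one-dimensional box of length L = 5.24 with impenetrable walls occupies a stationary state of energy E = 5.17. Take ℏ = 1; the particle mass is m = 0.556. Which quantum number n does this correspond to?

n = 4

For an infinite well E_n = n²π²ℏ²/(2mL²), so n = (L/πℏ)√(2mE).
n = (5.24/π) × √(2 × 0.556 × 5.17) = 3.999 → n = 4.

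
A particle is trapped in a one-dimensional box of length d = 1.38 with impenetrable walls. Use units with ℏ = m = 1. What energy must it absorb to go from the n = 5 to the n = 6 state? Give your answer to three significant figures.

E_n = n²π²ℏ²/(2md²), so ΔE = (6² − 5²) π²ℏ²/(2md²).
ΔE = 11 × π² / (2 × 1 × 1.38²) = 28.50.

ΔE = 28.5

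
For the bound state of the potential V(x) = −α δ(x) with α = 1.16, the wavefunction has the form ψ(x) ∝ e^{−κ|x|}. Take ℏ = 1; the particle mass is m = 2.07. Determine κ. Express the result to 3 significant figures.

Integrating the TISE across x = 0 gives the cusp condition ψ'(0⁺) − ψ'(0⁻) = −(2mα/ℏ²)ψ(0).
With ψ ∝ e^{−κ|x|} this yields −2κ = −2mα/ℏ², so κ = mα/ℏ² = 2.401.

κ = 2.40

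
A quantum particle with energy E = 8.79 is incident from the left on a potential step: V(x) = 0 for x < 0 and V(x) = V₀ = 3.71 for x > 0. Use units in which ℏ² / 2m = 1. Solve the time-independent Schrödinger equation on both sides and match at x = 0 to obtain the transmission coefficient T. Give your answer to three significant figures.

T = 0.981

The wavenumbers are k₁ = √(2mE)/ℏ = 2.965 on the left and k₂ = √(2m(E − V₀))/ℏ = 2.254 on the right.
Continuity of ψ and ψ′ at the step yields the reflection amplitude r = (k₁ − k₂)/(k₁ + k₂) = 0.1362; thus R = |r|² = 0.01856, T = 0.9814.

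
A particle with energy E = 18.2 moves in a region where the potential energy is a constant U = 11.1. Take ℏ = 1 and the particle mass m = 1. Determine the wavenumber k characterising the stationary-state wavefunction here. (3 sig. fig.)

With E > U the solution is oscillatory, ψ ∝ e^{±ikx} with k = √(2m(E − U))/ℏ.
k = √(2 × 1 × 7.1) = 3.768.

k = 3.77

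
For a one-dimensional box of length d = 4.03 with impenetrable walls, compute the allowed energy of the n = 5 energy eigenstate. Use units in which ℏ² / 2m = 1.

The infinite-well eigenfunctions ψ_n = √(2/d) sin(nπx/d) vanish at both walls, giving E_n = n²π²ℏ²/(2md²).
E_5 = 5² × π² / (2 × 0.5 × 4.03²) = 15.19.

E = 15.2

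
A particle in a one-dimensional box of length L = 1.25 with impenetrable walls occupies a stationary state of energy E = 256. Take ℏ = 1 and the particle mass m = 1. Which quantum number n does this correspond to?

n = 9

For an infinite well E_n = n²π²ℏ²/(2mL²), so n = (L/πℏ)√(2mE).
n = (1.25/π) × √(2 × 1 × 256) = 9.003 → n = 9.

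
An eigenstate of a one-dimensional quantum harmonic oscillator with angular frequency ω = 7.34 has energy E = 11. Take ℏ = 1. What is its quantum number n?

E_n = ℏω(n + ½) ⇒ n = E/(ℏω) − ½ = 11/7.34 − 0.5 = 0.999 → n = 1.

n = 1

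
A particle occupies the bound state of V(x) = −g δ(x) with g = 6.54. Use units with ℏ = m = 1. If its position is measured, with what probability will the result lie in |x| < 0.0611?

P = 0.550

The normalised bound state is ψ = √κ e^{−κ|x|} with κ = mg/ℏ² = 6.540.
P(|x| < d) = ∫_{−d}^{d} κ e^{−2κ|x|} dx = 1 − e^{−2κd} = 1 − e^{−0.7992} = 0.5503.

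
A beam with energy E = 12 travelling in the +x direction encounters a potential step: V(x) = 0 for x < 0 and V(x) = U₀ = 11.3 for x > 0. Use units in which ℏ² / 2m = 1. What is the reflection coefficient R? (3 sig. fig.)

On each side the TISE gives plane waves with k = √(2m(E − V))/ℏ: k₁ = √(2·½·12) = 3.464, k₂ = √(2·½·0.7) = 0.8367.
Continuity of ψ and ψ′ at the step yields the reflection amplitude r = (k₁ − k₂)/(k₁ + k₂) = 0.6109; thus R = |r|² = 0.3732, T = 0.6268.

R = 0.373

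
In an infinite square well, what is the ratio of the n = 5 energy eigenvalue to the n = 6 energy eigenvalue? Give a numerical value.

Since E_n ∝ n², the ratio is (5/6)² = 0.694444.

0.694444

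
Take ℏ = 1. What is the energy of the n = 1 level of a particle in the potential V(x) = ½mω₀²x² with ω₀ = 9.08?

E = 13.6

Using E_n = (n + ½)ℏω₀: E_1 = 1.5 × 9.08 = 13.62.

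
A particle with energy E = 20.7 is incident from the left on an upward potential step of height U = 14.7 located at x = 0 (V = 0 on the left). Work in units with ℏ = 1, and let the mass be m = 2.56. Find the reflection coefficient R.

R = 0.0900

On each side the TISE gives plane waves with k = √(2m(E − V))/ℏ: k₁ = √(2·2.56·20.7) = 10.29, k₂ = √(2·2.56·6) = 5.543.
Continuity of ψ and ψ′ at the step yields the reflection amplitude r = (k₁ − k₂)/(k₁ + k₂) = 0.3001; thus R = |r|² = 0.09004, T = 0.9100.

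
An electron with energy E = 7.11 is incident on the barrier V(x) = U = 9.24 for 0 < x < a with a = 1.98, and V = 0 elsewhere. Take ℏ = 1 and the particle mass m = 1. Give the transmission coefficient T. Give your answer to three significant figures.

E < U: inside the barrier ψ ∝ e^{±κx} with κ = √(2m(U − E))/ℏ = 2.064.
κa = 4.087, sinh(κa) = 29.76.
Matching ψ, ψ′ at both faces gives T = [1 + U² sinh²(κa) / (4E(U − E))]⁻¹ = 1/1249 = 0.000800.

T = 0.000800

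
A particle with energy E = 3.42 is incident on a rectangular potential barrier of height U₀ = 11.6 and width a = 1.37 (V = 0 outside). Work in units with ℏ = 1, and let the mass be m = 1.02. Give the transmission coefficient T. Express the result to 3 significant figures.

E < U₀: inside the barrier ψ ∝ e^{±κx} with κ = √(2m(U₀ − E))/ℏ = 4.085.
κa = 5.596, sinh(κa) = 134.7.
Matching ψ, ψ′ at both faces gives T = [1 + U₀² sinh²(κa) / (4E(U₀ − E))]⁻¹ = 1/21830 = 0.0000458.

T = 0.0000458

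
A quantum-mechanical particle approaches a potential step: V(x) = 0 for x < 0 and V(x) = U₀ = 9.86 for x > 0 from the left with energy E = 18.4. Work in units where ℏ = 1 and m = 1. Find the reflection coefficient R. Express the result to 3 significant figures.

R = 0.0359

On each side the TISE gives plane waves with k = √(2m(E − V))/ℏ: k₁ = √(2·1·18.4) = 6.066, k₂ = √(2·1·8.54) = 4.133.
Continuity of ψ and ψ′ at the step yields the reflection amplitude r = (k₁ − k₂)/(k₁ + k₂) = 0.1896; thus R = |r|² = 0.03594, T = 0.9641.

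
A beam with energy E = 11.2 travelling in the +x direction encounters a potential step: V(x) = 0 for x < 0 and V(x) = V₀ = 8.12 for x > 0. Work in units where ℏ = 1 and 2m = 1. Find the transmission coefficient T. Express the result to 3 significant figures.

T = 0.903

On each side the TISE gives plane waves with k = √(2m(E − V))/ℏ: k₁ = √(2·½·11.2) = 3.347, k₂ = √(2·½·3.08) = 1.755.
Matching ψ and ψ′ at x = 0 gives r = (k₁ − k₂)/(k₁ + k₂), so R = r² = 0.09734 and T = 1 − R = 0.9027.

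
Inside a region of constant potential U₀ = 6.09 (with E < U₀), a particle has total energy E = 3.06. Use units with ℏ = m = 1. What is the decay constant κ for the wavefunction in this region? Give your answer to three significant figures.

κ = 2.46

Since E < U₀ the TISE in this region is ψ'' = κ²ψ with κ = √(2m(U₀ − E))/ℏ.
κ = √(2 × 1 × 3.03) = 2.462.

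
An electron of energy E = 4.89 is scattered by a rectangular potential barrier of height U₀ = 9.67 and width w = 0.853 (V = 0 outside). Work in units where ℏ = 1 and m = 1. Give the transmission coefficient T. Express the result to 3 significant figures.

T = 0.0203

E < U₀: inside the barrier ψ ∝ e^{±κx} with κ = √(2m(U₀ − E))/ℏ = 3.092.
κw = 2.637, sinh(κw) = 6.953.
The exact tunnelling result is T⁻¹ = 1 + U₀² sinh²(κw) / [4E(U₀ − E)] = 49.35, so T = 0.0203.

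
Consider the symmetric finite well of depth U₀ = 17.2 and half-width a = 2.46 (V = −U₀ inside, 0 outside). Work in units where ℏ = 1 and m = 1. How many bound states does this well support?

Define the well-strength parameter z₀ = (a/ℏ)√(2mU₀) = 2.46 × √(2·1·17.2) = 14.43.
The even/odd transcendental equations gain one root per π/2 in z₀, giving N = 1 + ⌊2z₀/π⌋ = 1 + ⌊9.185⌋ = 10.

N = 10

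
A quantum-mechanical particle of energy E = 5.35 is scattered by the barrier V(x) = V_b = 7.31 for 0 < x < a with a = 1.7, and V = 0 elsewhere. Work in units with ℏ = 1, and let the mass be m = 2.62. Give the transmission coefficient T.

Since E < V_b the interior solution is evanescent with decay constant κ = √(2m(V_b − E))/ℏ = 3.205.
κa = 5.448, sinh(κa) = 116.2.
Matching ψ, ψ′ at both faces gives T = [1 + V_b² sinh²(κa) / (4E(V_b − E))]⁻¹ = 1/17190 = 0.0000582.

T = 0.0000582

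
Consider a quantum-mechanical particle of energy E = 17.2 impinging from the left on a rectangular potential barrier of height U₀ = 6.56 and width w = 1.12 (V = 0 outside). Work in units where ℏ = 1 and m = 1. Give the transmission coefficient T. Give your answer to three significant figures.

Above the barrier the interior wavenumber is k₂ = √(2m(E − U₀))/ℏ = 4.613, giving phase k₂w = 5.167.
Matching at both interfaces gives T⁻¹ = 1 + U₀² sin²(k₂w) / [4E(E − U₀)] = 1.047, hence T = 0.955.

T = 0.955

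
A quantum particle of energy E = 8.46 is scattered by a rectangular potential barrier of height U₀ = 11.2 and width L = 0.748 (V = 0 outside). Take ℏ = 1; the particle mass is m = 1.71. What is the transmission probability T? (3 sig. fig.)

T = 0.0300

E < U₀: inside the barrier ψ ∝ e^{±κx} with κ = √(2m(U₀ − E))/ℏ = 3.061.
κL = 2.290, sinh(κL) = 4.886.
The exact tunnelling result is T⁻¹ = 1 + U₀² sinh²(κL) / [4E(U₀ − E)] = 33.29, so T = 0.0300.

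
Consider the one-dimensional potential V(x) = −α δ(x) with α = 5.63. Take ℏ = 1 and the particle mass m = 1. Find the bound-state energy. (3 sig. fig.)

E = -15.8

For x ≠ 0 the bound state is ψ ∝ e^{−κ|x|}; integrating the TISE across the delta gives the cusp condition 2κ = 2mα/ℏ², so κ = 5.630.
Then E = −ℏ²κ²/(2m) = −mα²/(2ℏ²) = -15.85.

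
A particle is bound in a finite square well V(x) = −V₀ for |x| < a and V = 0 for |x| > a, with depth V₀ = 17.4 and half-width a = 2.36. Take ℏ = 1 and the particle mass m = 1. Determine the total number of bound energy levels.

The dimensionless depth is z₀ = a√(2mV₀)/ℏ = 2.36 × √(34.80) = 13.92.
A new bound state (alternating even/odd) appears each time z₀ passes a multiple of π/2, so N = ⌊2z₀/π⌋ + 1 = ⌊8.863⌋ + 1 = 9.

N = 9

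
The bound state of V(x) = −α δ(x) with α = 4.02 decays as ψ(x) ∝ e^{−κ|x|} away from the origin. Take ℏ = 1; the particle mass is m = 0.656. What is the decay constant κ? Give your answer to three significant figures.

κ = 2.64

Integrate −(ℏ²/2m)ψ'' − αδ(x)ψ = Eψ from −ε to +ε: the ψ'' term gives ψ'(0⁺) − ψ'(0⁻) and the δ term gives −(2mα/ℏ²)ψ(0).
With ψ ∝ e^{−κ|x|} this yields −2κ = −2mα/ℏ², so κ = mα/ℏ² = 2.637.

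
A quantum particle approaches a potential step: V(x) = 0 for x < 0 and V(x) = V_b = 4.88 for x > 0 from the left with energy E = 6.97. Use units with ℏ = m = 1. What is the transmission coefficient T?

T = 0.915

The wavenumbers are k₁ = √(2mE)/ℏ = 3.734 on the left and k₂ = √(2m(E − V_b))/ℏ = 2.045 on the right.
Matching ψ and ψ′ at x = 0 gives r = (k₁ − k₂)/(k₁ + k₂), so R = r² = 0.08546 and T = 1 − R = 0.9145.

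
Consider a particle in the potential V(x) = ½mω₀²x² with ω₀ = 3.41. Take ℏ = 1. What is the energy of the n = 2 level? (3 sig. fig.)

Using E_n = (n + ½)ℏω₀: E_2 = 2.5 × 3.41 = 8.525.

E = 8.53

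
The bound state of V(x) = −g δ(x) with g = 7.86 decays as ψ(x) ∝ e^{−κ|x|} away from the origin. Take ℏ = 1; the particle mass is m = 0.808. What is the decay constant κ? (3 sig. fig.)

κ = 6.35

Integrate −(ℏ²/2m)ψ'' − gδ(x)ψ = Eψ from −ε to +ε: the ψ'' term gives ψ'(0⁺) − ψ'(0⁻) and the δ term gives −(2mg/ℏ²)ψ(0).
With ψ ∝ e^{−κ|x|} this yields −2κ = −2mg/ℏ², so κ = mg/ℏ² = 6.351.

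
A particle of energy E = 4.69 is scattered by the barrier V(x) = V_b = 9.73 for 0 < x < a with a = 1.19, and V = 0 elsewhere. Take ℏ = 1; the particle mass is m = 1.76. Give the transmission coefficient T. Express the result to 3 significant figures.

T = 0.000177

Since E < V_b the interior solution is evanescent with decay constant κ = √(2m(V_b − E))/ℏ = 4.212.
κa = 5.012, sinh(κa) = 75.12.
The exact tunnelling result is T⁻¹ = 1 + V_b² sinh²(κa) / [4E(V_b − E)] = 5651, so T = 0.000177.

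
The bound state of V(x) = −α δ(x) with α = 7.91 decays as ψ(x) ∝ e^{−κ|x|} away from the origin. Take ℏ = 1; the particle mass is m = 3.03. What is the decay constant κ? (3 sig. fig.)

κ = 24.0

Integrate −(ℏ²/2m)ψ'' − αδ(x)ψ = Eψ from −ε to +ε: the ψ'' term gives ψ'(0⁺) − ψ'(0⁻) and the δ term gives −(2mα/ℏ²)ψ(0).
With ψ ∝ e^{−κ|x|} this yields −2κ = −2mα/ℏ², so κ = mα/ℏ² = 23.97.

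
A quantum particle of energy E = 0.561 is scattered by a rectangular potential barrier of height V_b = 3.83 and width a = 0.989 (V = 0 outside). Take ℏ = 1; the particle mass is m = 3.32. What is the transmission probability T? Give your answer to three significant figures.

T = 0.000199

Since E < V_b the interior solution is evanescent with decay constant κ = √(2m(V_b − E))/ℏ = 4.659.
κa = 4.608, sinh(κa) = 50.12.
The exact tunnelling result is T⁻¹ = 1 + V_b² sinh²(κa) / [4E(V_b − E)] = 5025, so T = 0.000199.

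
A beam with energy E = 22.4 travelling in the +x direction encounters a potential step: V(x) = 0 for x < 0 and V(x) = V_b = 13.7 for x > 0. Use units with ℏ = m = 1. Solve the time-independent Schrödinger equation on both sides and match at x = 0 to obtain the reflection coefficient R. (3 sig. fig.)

On each side the TISE gives plane waves with k = √(2m(E − V))/ℏ: k₁ = √(2·1·22.4) = 6.693, k₂ = √(2·1·8.7) = 4.171.
Continuity of ψ and ψ′ at the step yields the reflection amplitude r = (k₁ − k₂)/(k₁ + k₂) = 0.2321; thus R = |r|² = 0.05388, T = 0.9461.

R = 0.0539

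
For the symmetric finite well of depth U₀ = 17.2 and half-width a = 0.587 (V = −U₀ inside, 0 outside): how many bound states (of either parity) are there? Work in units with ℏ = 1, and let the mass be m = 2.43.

Define the well-strength parameter z₀ = (a/ℏ)√(2mU₀) = 0.587 × √(2·2.43·17.2) = 5.367.
A new bound state (alternating even/odd) appears each time z₀ passes a multiple of π/2, so N = ⌊2z₀/π⌋ + 1 = ⌊3.417⌋ + 1 = 4.

N = 4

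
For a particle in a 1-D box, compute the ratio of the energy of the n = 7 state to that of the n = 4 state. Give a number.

3.0625

E_n = n²π²ℏ²/(2mL²) so the ratio is n₂²/n₁² = 49/16 = 3.0625.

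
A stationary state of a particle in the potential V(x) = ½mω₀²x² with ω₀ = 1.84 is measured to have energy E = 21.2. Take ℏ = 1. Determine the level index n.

n = 11

Invert E_n = (n + ½)ℏω₀: n = E/ℏω₀ − ½ = 11.022, so n = 11.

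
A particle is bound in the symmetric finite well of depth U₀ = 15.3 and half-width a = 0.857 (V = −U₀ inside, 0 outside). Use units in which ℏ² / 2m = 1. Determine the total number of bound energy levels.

N = 3

The dimensionless depth is z₀ = a√(2mU₀)/ℏ = 0.857 × √(15.30) = 3.352.
A new bound state (alternating even/odd) appears each time z₀ passes a multiple of π/2, so N = ⌊2z₀/π⌋ + 1 = ⌊2.134⌋ + 1 = 3.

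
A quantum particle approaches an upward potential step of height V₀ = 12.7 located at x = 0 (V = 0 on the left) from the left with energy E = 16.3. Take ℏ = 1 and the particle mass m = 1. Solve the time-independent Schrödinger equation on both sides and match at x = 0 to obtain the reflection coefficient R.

R = 0.130

The wavenumbers are k₁ = √(2mE)/ℏ = 5.710 on the left and k₂ = √(2m(E − V₀))/ℏ = 2.683 on the right.
Continuity of ψ and ψ′ at the step yields the reflection amplitude r = (k₁ − k₂)/(k₁ + k₂) = 0.3606; thus R = |r|² = 0.1300, T = 0.8700.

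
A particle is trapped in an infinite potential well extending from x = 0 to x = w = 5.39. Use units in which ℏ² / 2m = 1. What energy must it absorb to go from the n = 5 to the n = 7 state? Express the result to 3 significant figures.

E_n = n²π²ℏ²/(2mw²), so ΔE = (7² − 5²) π²ℏ²/(2mw²).
ΔE = 24 × π² / (2 × 0.5 × 5.39²) = 8.153.

ΔE = 8.15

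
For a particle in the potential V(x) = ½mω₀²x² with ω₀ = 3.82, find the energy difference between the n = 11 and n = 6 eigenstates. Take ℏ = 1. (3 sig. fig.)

ΔE = 19.1

E_n = ℏω₀(n + ½), so ΔE = (11 − 6) ℏω₀ = 5 × 3.82 = 19.10.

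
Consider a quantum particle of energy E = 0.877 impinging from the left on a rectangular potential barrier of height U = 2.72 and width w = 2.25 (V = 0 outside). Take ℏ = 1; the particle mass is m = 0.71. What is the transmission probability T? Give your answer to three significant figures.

T = 0.00241

E < U: inside the barrier ψ ∝ e^{±κx} with κ = √(2m(U − E))/ℏ = 1.618.
κw = 3.640, sinh(κw) = 19.03.
The exact tunnelling result is T⁻¹ = 1 + U² sinh²(κw) / [4E(U − E)] = 415.4, so T = 0.00241.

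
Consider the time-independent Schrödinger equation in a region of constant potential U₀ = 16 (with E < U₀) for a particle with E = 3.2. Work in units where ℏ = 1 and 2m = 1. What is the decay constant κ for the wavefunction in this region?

Since E < U₀ the TISE in this region is ψ'' = κ²ψ with κ = √(2m(U₀ − E))/ℏ.
κ = √(2 × 0.5 × 12.8) = 3.578.

κ = 3.58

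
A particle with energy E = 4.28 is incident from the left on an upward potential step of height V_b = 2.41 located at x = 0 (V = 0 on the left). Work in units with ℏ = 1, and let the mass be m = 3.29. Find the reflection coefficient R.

R = 0.0417

The wavenumbers are k₁ = √(2mE)/ℏ = 5.307 on the left and k₂ = √(2m(E − V_b))/ℏ = 3.508 on the right.
Continuity of ψ and ψ′ at the step yields the reflection amplitude r = (k₁ − k₂)/(k₁ + k₂) = 0.2041; thus R = |r|² = 0.04166, T = 0.9583.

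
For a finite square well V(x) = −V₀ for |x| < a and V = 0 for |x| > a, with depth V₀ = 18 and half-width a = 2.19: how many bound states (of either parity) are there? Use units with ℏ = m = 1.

Define the well-strength parameter z₀ = (a/ℏ)√(2mV₀) = 2.19 × √(2·1·18) = 13.14.
A new bound state (alternating even/odd) appears each time z₀ passes a multiple of π/2, so N = ⌊2z₀/π⌋ + 1 = ⌊8.365⌋ + 1 = 9.

N = 9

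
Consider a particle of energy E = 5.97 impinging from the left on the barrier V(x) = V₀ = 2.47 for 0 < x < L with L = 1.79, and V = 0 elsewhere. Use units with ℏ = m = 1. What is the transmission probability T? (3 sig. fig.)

E > V₀: inside the barrier k₂ = √(2m(E − V₀))/ℏ = 2.646, k₂L = 4.736.
T = [1 + V₀² sin²(k₂L) / (4E(E − V₀))]⁻¹ = 1/1.073 = 0.932.

T = 0.932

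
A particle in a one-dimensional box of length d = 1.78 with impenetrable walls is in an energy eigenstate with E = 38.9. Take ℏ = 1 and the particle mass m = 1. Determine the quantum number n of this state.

n = 5

For an infinite well E_n = n²π²ℏ²/(2md²), so n = (d/πℏ)√(2mE).
n = (1.78/π) × √(2 × 1 × 38.9) = 4.998 → n = 5.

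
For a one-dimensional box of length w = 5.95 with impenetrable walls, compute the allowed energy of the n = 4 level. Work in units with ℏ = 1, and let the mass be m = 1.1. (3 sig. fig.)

E = 2.03

Requiring ψ(0) = ψ(w) = 0 quantises k = nπ/w, hence E_n = ℏ²k²/2m = n²π²ℏ²/(2mw²).
E_4 = 4² × π² / (2 × 1.1 × 5.95²) = 2.028.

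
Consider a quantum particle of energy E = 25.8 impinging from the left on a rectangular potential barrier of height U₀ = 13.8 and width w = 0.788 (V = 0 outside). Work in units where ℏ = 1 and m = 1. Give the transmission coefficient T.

E > U₀: inside the barrier k₂ = √(2m(E − U₀))/ℏ = 4.899, k₂w = 3.860.
Matching at both interfaces gives T⁻¹ = 1 + U₀² sin²(k₂w) / [4E(E − U₀)] = 1.067, hence T = 0.937.

T = 0.937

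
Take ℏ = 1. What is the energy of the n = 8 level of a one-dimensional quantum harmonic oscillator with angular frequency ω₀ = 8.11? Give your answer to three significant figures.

The oscillator eigenvalues are E_n = ℏω₀(n + ½), so E_8 = 8.11 × 8.5 = 68.94.

E = 68.9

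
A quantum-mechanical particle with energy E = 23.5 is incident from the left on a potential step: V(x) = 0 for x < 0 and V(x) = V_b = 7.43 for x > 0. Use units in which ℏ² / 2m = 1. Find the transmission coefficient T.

On each side the TISE gives plane waves with k = √(2m(E − V))/ℏ: k₁ = √(2·½·23.5) = 4.848, k₂ = √(2·½·16.07) = 4.009.
Matching ψ and ψ′ at x = 0 gives r = (k₁ − k₂)/(k₁ + k₂), so R = r² = 0.008973 and T = 1 − R = 0.9910.

T = 0.991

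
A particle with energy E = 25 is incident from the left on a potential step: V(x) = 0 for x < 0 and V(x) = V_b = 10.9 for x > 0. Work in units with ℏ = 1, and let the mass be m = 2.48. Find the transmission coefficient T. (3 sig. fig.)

T = 0.980

On each side the TISE gives plane waves with k = √(2m(E − V))/ℏ: k₁ = √(2·2.48·25) = 11.14, k₂ = √(2·2.48·14.1) = 8.363.
Matching ψ and ψ′ at x = 0 gives r = (k₁ − k₂)/(k₁ + k₂), so R = r² = 0.02022 and T = 1 − R = 0.9798.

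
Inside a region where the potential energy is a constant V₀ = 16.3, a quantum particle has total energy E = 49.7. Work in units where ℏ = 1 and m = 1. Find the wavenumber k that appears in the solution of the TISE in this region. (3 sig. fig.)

With E > V₀ the solution is oscillatory, ψ ∝ e^{±ikx} with k = √(2m(E − V₀))/ℏ.
k = √(2 × 1 × 33.4) = 8.173.

k = 8.17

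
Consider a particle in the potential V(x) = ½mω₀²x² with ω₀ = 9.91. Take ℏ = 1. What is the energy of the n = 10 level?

E = 104

Using E_n = (n + ½)ℏω₀: E_10 = 10.5 × 9.91 = 104.1.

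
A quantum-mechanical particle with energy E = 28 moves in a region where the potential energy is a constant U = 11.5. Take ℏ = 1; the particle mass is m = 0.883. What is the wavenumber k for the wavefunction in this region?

With E > U the solution is oscillatory, ψ ∝ e^{±ikx} with k = √(2m(E − U))/ℏ.
k = √(2 × 0.883 × 16.5) = 5.398.

k = 5.40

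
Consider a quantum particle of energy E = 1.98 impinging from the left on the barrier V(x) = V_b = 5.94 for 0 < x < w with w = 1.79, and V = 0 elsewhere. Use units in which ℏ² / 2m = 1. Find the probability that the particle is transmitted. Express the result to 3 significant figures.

T = 0.00286

Since E < V_b the interior solution is evanescent with decay constant κ = √(2m(V_b − E))/ℏ = 1.990.
κw = 3.562, sinh(κw) = 17.60.
The exact tunnelling result is T⁻¹ = 1 + V_b² sinh²(κw) / [4E(V_b − E)] = 349.6, so T = 0.00286.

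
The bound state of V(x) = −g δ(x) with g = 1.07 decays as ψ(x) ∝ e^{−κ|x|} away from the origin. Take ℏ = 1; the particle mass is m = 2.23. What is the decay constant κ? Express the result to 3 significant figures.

κ = 2.39

Integrate −(ℏ²/2m)ψ'' − gδ(x)ψ = Eψ from −ε to +ε: the ψ'' term gives ψ'(0⁺) − ψ'(0⁻) and the δ term gives −(2mg/ℏ²)ψ(0).
With ψ ∝ e^{−κ|x|} this yields −2κ = −2mg/ℏ², so κ = mg/ℏ² = 2.386.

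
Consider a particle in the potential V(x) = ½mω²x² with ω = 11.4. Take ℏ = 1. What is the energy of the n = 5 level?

Using E_n = (n + ½)ℏω: E_5 = 5.5 × 11.4 = 62.70.

E = 62.7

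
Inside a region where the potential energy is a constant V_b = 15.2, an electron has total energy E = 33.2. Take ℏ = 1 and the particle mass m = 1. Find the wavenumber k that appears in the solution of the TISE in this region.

k = 6.00

With E > V_b the solution is oscillatory, ψ ∝ e^{±ikx} with k = √(2m(E − V_b))/ℏ.
k = √(2 × 1 × 18) = 6.000.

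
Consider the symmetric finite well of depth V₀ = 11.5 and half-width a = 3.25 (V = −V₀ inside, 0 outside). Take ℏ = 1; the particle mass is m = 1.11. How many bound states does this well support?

N = 11

The dimensionless depth is z₀ = a√(2mV₀)/ℏ = 3.25 × √(25.53) = 16.42.
A new bound state (alternating even/odd) appears each time z₀ passes a multiple of π/2, so N = ⌊2z₀/π⌋ + 1 = ⌊10.45⌋ + 1 = 11.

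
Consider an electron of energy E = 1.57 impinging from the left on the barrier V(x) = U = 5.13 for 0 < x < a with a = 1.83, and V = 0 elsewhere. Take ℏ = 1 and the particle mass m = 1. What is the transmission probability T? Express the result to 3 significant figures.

Since E < U the interior solution is evanescent with decay constant κ = √(2m(U − E))/ℏ = 2.668.
κa = 4.883, sinh(κa) = 66.01.
Matching ψ, ψ′ at both faces gives T = [1 + U² sinh²(κa) / (4E(U − E))]⁻¹ = 1/5131 = 0.000195.

T = 0.000195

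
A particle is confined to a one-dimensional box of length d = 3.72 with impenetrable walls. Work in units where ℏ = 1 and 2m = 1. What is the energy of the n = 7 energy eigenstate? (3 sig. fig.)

Requiring ψ(0) = ψ(d) = 0 quantises k = nπ/d, hence E_n = ℏ²k²/2m = n²π²ℏ²/(2md²).
E_7 = 7² × π² / (2 × 0.5 × 3.72²) = 34.95.

E = 34.9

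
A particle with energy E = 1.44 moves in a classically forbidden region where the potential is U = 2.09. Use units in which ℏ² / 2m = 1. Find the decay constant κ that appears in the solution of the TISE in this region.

κ = 0.806

Since E < U the TISE in this region is ψ'' = κ²ψ with κ = √(2m(U − E))/ℏ.
κ = √(2 × 0.5 × 0.65) = 0.8062.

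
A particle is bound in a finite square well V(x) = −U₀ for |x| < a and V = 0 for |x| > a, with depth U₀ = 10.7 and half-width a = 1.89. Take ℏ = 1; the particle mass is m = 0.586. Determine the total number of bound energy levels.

Define the well-strength parameter z₀ = (a/ℏ)√(2mU₀) = 1.89 × √(2·0.586·10.7) = 6.693.
The even/odd transcendental equations gain one root per π/2 in z₀, giving N = 1 + ⌊2z₀/π⌋ = 1 + ⌊4.261⌋ = 5.

N = 5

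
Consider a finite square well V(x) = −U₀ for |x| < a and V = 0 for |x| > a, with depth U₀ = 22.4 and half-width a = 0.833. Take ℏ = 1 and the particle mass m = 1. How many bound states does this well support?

N = 4

Define the well-strength parameter z₀ = (a/ℏ)√(2mU₀) = 0.833 × √(2·1·22.4) = 5.576.
The even/odd transcendental equations gain one root per π/2 in z₀, giving N = 1 + ⌊2z₀/π⌋ = 1 + ⌊3.549⌋ = 4.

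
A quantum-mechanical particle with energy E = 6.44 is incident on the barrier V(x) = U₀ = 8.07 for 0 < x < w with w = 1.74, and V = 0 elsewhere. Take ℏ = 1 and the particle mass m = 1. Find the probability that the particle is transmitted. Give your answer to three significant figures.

E < U₀: inside the barrier ψ ∝ e^{±κx} with κ = √(2m(U₀ − E))/ℏ = 1.806.
κw = 3.142, sinh(κw) = 11.55.
Matching ψ, ψ′ at both faces gives T = [1 + U₀² sinh²(κw) / (4E(U₀ − E))]⁻¹ = 1/207.9 = 0.00481.

T = 0.00481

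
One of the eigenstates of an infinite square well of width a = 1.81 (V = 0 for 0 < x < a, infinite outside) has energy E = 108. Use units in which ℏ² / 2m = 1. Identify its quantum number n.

n = 6

For an infinite well E_n = n²π²ℏ²/(2ma²), so n = (a/πℏ)√(2mE).
n = (1.81/π) × √(2 × 0.5 × 108) = 5.987 → n = 6.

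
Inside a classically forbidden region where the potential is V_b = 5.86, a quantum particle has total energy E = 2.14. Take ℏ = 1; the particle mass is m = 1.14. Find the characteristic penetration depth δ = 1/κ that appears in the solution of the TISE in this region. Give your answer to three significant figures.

Since E < V_b the TISE in this region is ψ'' = κ²ψ with κ = √(2m(V_b − E))/ℏ.
κ = √(2 × 1.14 × 3.72) = 2.912. The penetration depth is δ = 1/κ = 0.343.

δ = 0.343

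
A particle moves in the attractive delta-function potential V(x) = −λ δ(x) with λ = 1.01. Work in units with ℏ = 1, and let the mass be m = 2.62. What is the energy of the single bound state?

E = -1.34

The bound state is ψ(x) = √κ e^{−κ|x|}. The derivative jump ψ'(0⁺) − ψ'(0⁻) = −(2mλ/ℏ²)ψ(0) fixes κ = mλ/ℏ² = 2.646.
Then E = −ℏ²κ²/(2m) = −mλ²/(2ℏ²) = -1.336.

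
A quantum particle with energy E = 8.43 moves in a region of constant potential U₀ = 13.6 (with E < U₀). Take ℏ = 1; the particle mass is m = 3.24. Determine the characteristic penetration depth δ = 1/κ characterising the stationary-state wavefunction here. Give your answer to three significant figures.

Since E < U₀ the TISE in this region is ψ'' = κ²ψ with κ = √(2m(U₀ − E))/ℏ.
κ = √(2 × 3.24 × 5.17) = 5.788. The penetration depth is δ = 1/κ = 0.173.

δ = 0.173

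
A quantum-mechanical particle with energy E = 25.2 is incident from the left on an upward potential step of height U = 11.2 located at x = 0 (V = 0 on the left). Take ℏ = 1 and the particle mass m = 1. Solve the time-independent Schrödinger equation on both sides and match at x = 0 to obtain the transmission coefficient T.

On each side the TISE gives plane waves with k = √(2m(E − V))/ℏ: k₁ = √(2·1·25.2) = 7.099, k₂ = √(2·1·14) = 5.292.
Continuity of ψ and ψ′ at the step yields the reflection amplitude r = (k₁ − k₂)/(k₁ + k₂) = 0.1459; thus R = |r|² = 0.02129, T = 0.9787.

T = 0.979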